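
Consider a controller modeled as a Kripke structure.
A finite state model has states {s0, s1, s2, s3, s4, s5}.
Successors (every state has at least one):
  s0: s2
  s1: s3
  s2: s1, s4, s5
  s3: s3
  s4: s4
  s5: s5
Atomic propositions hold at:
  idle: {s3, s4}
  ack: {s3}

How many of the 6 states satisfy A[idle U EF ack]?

4

EF ack: least fixpoint, start Z0 = {s3}, add states with some successor in Z. Z1 = {s1, s3}; Z2 = {s1, s2, s3}; Z3 = {s0, s1, s2, s3}; fixed.
Sat(EF ack) = {s0, s1, s2, s3}
A[idle U EF ack]: least fixpoint, start Z0 = Sat(EF ack) = {s0, s1, s2, s3}, add states in Sat(idle) with every successor in Z. Already a fixed point.
Sat(A[idle U EF ack]) = {s0, s1, s2, s3}
|Sat(A[idle U EF ack])| = |{s0, s1, s2, s3}| = 4.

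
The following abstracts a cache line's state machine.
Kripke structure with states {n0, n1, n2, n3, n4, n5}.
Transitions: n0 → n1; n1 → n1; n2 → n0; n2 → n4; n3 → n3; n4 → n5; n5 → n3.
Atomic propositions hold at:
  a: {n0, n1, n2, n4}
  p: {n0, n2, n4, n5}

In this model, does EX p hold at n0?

No

Sat(EX p) = {s : some successor in {n0, n2, n4, n5}} = {n2, n4}
n0 ∉ Sat(EX p) = {n2, n4}, so the formula does not hold at n0.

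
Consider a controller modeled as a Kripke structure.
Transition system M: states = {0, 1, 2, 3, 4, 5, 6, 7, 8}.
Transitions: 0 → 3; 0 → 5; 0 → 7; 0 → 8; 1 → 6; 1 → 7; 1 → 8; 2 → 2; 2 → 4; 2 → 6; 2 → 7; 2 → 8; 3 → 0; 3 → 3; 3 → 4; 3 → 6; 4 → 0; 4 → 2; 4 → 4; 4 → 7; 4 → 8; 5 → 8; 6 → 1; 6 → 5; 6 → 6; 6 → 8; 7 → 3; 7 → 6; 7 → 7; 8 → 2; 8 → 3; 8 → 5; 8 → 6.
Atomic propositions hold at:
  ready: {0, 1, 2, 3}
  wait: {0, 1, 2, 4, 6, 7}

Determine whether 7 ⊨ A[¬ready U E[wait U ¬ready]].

Yes

Sat(¬ready) = {4, 5, 6, 7, 8}
E[wait U ¬ready]: least fixpoint, start Z0 = Sat(¬ready) = {4, 5, 6, 7, 8}, add states in Sat(wait) with some successor in Z. Z1 = {0, 1, 2, 4, 5, 6, 7, 8}; fixed.
Sat(E[wait U ¬ready]) = {0, 1, 2, 4, 5, 6, 7, 8}
A[¬ready U E[wait U ¬ready]]: least fixpoint, start Z0 = Sat(E[wait U ¬ready]) = {0, 1, 2, 4, 5, 6, 7, 8}, add states in Sat(¬ready) with every successor in Z. Already a fixed point.
Sat(A[¬ready U E[wait U ¬ready]]) = {0, 1, 2, 4, 5, 6, 7, 8}
7 ∈ Sat(A[¬ready U E[wait U ¬ready]]) = {0, 1, 2, 4, 5, 6, 7, 8}, so the formula holds at 7.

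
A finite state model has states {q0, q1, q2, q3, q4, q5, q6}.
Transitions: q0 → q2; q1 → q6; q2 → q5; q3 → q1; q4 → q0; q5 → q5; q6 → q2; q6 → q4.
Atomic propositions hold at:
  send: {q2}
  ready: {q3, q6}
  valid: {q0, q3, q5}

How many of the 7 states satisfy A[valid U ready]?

2

A[valid U ready]: least fixpoint, start Z0 = Sat(ready) = {q3, q6}, add states in Sat(valid) with every successor in Z. Already a fixed point.
Sat(A[valid U ready]) = {q3, q6}
|Sat(A[valid U ready])| = |{q3, q6}| = 2.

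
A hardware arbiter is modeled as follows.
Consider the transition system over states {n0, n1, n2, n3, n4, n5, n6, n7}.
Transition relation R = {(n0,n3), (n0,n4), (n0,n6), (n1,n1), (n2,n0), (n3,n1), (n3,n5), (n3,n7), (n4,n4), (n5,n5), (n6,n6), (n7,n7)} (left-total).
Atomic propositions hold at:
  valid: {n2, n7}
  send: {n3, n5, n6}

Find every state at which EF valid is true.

EF valid: least fixpoint, start Z0 = {n2, n7}, add states with some successor in Z. Z1 = {n2, n3, n7}; Z2 = {n0, n2, n3, n7}; fixed.
Sat(EF valid) = {n0, n2, n3, n7}

{n0, n2, n3, n7}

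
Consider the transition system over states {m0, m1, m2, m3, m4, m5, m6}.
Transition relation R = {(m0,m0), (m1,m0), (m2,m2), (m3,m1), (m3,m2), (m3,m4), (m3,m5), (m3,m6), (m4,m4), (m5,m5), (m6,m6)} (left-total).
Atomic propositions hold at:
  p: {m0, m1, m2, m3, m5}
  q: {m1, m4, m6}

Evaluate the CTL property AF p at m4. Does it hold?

No

AF p: least fixpoint, start Z0 = {m0, m1, m2, m3, m5}, add states with every successor in Z. Already a fixed point.
Sat(AF p) = {m0, m1, m2, m3, m5}
m4 ∉ Sat(AF p) = {m0, m1, m2, m3, m5}, so the formula does not hold at m4.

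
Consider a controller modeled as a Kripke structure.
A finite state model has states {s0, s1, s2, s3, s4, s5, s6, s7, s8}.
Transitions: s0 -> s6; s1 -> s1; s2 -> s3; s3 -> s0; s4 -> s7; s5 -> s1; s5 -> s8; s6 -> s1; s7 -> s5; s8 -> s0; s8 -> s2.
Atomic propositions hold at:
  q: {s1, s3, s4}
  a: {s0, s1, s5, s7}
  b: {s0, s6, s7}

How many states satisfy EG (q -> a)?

Sat(q -> a) = {s0, s1, s2, s5, s6, s7, s8}
EG (q -> a): greatest fixpoint, start Z0 = {s0, s1, s2, s5, s6, s7, s8}, keep only states in Sat with some successor in Z. Z1 = {s0, s1, s5, s6, s7, s8}; fixed.
Sat(EG (q -> a)) = {s0, s1, s5, s6, s7, s8}
|Sat(EG (q -> a))| = |{s0, s1, s5, s6, s7, s8}| = 6.

6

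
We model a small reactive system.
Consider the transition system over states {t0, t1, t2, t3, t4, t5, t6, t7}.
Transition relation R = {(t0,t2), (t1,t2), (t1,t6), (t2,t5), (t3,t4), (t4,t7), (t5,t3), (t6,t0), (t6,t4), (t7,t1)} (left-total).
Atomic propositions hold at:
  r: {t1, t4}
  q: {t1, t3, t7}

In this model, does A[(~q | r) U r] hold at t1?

Sat(~q) = {t0, t2, t4, t5, t6}
Sat(~q | r) = {t0, t1, t2, t4, t5, t6}
A[(~q | r) U r]: least fixpoint, start Z0 = Sat(r) = {t1, t4}, add states in Sat(~q | r) with every successor in Z. Already a fixed point.
Sat(A[(~q | r) U r]) = {t1, t4}
t1 ∈ Sat(A[(~q | r) U r]) = {t1, t4}, so the formula holds at t1.

Yes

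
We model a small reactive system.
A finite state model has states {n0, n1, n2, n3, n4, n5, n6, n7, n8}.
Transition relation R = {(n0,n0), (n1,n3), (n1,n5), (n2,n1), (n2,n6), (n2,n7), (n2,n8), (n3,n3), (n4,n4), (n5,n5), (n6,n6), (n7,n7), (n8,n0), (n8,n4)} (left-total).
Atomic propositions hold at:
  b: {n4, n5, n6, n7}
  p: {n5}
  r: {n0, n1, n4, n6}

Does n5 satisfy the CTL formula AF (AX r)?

Sat(AX r) = {s : every successor in {n0, n1, n4, n6}} = {n0, n4, n6, n8}
AF (AX r): least fixpoint, start Z0 = {n0, n4, n6, n8}, add states with every successor in Z. Already a fixed point.
Sat(AF (AX r)) = {n0, n4, n6, n8}
n5 ∉ Sat(AF (AX r)) = {n0, n4, n6, n8}, so the formula does not hold at n5.

No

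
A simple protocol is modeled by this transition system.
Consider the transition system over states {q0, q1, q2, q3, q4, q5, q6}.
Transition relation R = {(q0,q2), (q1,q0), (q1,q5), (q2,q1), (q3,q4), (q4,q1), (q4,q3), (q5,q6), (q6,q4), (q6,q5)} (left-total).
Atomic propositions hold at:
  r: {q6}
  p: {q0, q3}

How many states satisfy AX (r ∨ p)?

Sat(r ∨ p) = {q0, q3, q6}
Sat(AX (r ∨ p)) = {s : every successor in {q0, q3, q6}} = {q5}
|Sat(AX (r ∨ p))| = |{q5}| = 1.

1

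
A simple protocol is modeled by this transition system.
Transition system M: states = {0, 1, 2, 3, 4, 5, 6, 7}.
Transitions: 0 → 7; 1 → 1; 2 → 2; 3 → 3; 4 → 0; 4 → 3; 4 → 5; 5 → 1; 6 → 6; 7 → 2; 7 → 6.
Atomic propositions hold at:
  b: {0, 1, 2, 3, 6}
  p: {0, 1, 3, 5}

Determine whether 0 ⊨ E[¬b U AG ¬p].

Sat(¬b) = {4, 5, 7}
Sat(¬p) = {2, 4, 6, 7}
AG ¬p: greatest fixpoint, start Z0 = {2, 4, 6, 7}, keep only states in Sat with every successor in Z. Z1 = {2, 6, 7}; fixed.
Sat(AG ¬p) = {2, 6, 7}
E[¬b U AG ¬p]: least fixpoint, start Z0 = Sat(AG ¬p) = {2, 6, 7}, add states in Sat(¬b) with some successor in Z. Already a fixed point.
Sat(E[¬b U AG ¬p]) = {2, 6, 7}
0 ∉ Sat(E[¬b U AG ¬p]) = {2, 6, 7}, so the formula does not hold at 0.

No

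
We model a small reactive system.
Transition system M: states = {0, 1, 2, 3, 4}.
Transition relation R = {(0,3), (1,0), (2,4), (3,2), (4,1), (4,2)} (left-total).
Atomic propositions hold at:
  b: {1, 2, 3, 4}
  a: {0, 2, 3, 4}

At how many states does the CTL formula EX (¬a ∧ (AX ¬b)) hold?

1

Sat(¬a) = {1}
Sat(¬b) = {0}
Sat(AX ¬b) = {s : every successor in {0}} = {1}
Sat(¬a ∧ (AX ¬b)) = {1}
Sat(EX (¬a ∧ (AX ¬b))) = {s : some successor in {1}} = {4}
|Sat(EX (¬a ∧ (AX ¬b)))| = |{4}| = 1.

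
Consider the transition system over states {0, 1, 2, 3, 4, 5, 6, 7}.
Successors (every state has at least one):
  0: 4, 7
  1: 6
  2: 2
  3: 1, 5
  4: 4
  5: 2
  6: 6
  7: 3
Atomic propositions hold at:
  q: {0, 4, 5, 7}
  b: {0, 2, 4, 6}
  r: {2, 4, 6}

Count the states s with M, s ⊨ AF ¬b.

Sat(¬b) = {1, 3, 5, 7}
AF ¬b: least fixpoint, start Z0 = {1, 3, 5, 7}, add states with every successor in Z. Already a fixed point.
Sat(AF ¬b) = {1, 3, 5, 7}
|Sat(AF ¬b)| = |{1, 3, 5, 7}| = 4.

4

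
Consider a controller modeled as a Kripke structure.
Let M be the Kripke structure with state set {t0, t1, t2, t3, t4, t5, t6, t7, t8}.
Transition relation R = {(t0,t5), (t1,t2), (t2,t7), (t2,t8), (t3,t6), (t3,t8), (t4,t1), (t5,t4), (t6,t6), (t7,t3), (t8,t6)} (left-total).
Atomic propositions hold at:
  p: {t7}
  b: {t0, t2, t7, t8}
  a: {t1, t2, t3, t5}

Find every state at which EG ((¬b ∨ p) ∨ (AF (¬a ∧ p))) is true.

Sat(¬b) = {t1, t3, t4, t5, t6}
Sat(¬b ∨ p) = {t1, t3, t4, t5, t6, t7}
Sat(¬a) = {t0, t4, t6, t7, t8}
Sat(¬a ∧ p) = {t7}
AF (¬a ∧ p): least fixpoint, start Z0 = {t7}, add states with every successor in Z. Already a fixed point.
Sat(AF (¬a ∧ p)) = {t7}
Sat((¬b ∨ p) ∨ (AF (¬a ∧ p))) = {t1, t3, t4, t5, t6, t7}
EG ((¬b ∨ p) ∨ (AF (¬a ∧ p))): greatest fixpoint, start Z0 = {t1, t3, t4, t5, t6, t7}, keep only states in Sat with some successor in Z. Z1 = {t3, t4, t5, t6, t7}; Z2 = {t3, t5, t6, t7}; Z3 = {t3, t6, t7}; fixed.
Sat(EG ((¬b ∨ p) ∨ (AF (¬a ∧ p)))) = {t3, t6, t7}

{t3, t6, t7}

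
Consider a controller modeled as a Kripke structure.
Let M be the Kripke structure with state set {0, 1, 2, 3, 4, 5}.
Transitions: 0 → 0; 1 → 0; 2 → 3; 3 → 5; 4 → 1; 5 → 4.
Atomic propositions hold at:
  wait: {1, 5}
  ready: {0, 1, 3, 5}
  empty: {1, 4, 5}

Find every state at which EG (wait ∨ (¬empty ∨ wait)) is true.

{0, 1}

Sat(¬empty) = {0, 2, 3}
Sat(¬empty ∨ wait) = {0, 1, 2, 3, 5}
Sat(wait ∨ (¬empty ∨ wait)) = {0, 1, 2, 3, 5}
EG (wait ∨ (¬empty ∨ wait)): greatest fixpoint, start Z0 = {0, 1, 2, 3, 5}, keep only states in Sat with some successor in Z. Z1 = {0, 1, 2, 3}; Z2 = {0, 1, 2}; Z3 = {0, 1}; fixed.
Sat(EG (wait ∨ (¬empty ∨ wait))) = {0, 1}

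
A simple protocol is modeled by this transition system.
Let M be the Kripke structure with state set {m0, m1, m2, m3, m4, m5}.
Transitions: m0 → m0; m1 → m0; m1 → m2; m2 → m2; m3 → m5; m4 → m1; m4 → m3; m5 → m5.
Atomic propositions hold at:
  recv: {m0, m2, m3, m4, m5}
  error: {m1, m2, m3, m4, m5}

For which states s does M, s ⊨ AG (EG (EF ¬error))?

{m0}

Sat(¬error) = {m0}
EF ¬error: least fixpoint, start Z0 = {m0}, add states with some successor in Z. Z1 = {m0, m1}; Z2 = {m0, m1, m4}; fixed.
Sat(EF ¬error) = {m0, m1, m4}
EG (EF ¬error): greatest fixpoint, start Z0 = {m0, m1, m4}, keep only states in Sat with some successor in Z. Already a fixed point.
Sat(EG (EF ¬error)) = {m0, m1, m4}
AG (EG (EF ¬error)): greatest fixpoint, start Z0 = {m0, m1, m4}, keep only states in Sat with every successor in Z. Z1 = {m0}; fixed.
Sat(AG (EG (EF ¬error))) = {m0}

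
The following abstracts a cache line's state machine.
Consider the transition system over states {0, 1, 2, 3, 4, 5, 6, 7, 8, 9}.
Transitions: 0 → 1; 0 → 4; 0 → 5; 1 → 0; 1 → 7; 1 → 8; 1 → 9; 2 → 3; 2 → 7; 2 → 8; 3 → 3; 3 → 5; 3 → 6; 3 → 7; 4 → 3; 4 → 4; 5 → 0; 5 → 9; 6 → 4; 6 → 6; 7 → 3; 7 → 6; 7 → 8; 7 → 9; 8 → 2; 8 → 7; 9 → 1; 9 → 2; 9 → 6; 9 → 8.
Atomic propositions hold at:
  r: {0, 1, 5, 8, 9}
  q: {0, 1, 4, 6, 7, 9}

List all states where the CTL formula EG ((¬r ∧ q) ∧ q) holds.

{4, 6, 7}

Sat(¬r) = {2, 3, 4, 6, 7}
Sat(¬r ∧ q) = {4, 6, 7}
Sat((¬r ∧ q) ∧ q) = {4, 6, 7}
EG ((¬r ∧ q) ∧ q): greatest fixpoint, start Z0 = {4, 6, 7}, keep only states in Sat with some successor in Z. Already a fixed point.
Sat(EG ((¬r ∧ q) ∧ q)) = {4, 6, 7}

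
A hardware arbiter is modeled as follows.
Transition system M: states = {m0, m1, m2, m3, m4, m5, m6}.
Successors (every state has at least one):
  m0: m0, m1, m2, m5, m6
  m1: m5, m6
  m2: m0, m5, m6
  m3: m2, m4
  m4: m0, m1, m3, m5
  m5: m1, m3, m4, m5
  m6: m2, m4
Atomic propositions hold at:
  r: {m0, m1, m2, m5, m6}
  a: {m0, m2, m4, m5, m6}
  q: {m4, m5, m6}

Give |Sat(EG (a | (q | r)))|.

6

Sat(q | r) = {m0, m1, m2, m4, m5, m6}
Sat(a | (q | r)) = {m0, m1, m2, m4, m5, m6}
EG (a | (q | r)): greatest fixpoint, start Z0 = {m0, m1, m2, m4, m5, m6}, keep only states in Sat with some successor in Z. Already a fixed point.
Sat(EG (a | (q | r))) = {m0, m1, m2, m4, m5, m6}
|Sat(EG (a | (q | r)))| = |{m0, m1, m2, m4, m5, m6}| = 6.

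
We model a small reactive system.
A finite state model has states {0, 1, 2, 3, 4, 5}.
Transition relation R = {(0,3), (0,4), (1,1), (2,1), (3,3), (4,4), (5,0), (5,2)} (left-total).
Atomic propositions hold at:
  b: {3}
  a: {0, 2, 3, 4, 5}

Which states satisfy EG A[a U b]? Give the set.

A[a U b]: least fixpoint, start Z0 = Sat(b) = {3}, add states in Sat(a) with every successor in Z. Already a fixed point.
Sat(A[a U b]) = {3}
EG A[a U b]: greatest fixpoint, start Z0 = {3}, keep only states in Sat with some successor in Z. Already a fixed point.
Sat(EG A[a U b]) = {3}

{3}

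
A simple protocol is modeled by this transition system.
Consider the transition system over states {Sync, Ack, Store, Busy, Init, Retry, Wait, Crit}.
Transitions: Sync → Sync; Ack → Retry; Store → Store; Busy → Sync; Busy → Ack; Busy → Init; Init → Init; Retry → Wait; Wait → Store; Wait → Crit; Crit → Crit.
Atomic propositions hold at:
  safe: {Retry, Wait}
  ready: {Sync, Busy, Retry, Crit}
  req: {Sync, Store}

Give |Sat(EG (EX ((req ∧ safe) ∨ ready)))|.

Sat(req ∧ safe) = ∅
Sat((req ∧ safe) ∨ ready) = {Sync, Busy, Retry, Crit}
Sat(EX ((req ∧ safe) ∨ ready)) = {s : some successor in {Sync, Busy, Retry, Crit}} = {Sync, Ack, Busy, Wait, Crit}
EG (EX ((req ∧ safe) ∨ ready)): greatest fixpoint, start Z0 = {Sync, Ack, Busy, Wait, Crit}, keep only states in Sat with some successor in Z. Z1 = {Sync, Busy, Wait, Crit}; fixed.
Sat(EG (EX ((req ∧ safe) ∨ ready))) = {Sync, Busy, Wait, Crit}
|Sat(EG (EX ((req ∧ safe) ∨ ready)))| = |{Sync, Busy, Wait, Crit}| = 4.

4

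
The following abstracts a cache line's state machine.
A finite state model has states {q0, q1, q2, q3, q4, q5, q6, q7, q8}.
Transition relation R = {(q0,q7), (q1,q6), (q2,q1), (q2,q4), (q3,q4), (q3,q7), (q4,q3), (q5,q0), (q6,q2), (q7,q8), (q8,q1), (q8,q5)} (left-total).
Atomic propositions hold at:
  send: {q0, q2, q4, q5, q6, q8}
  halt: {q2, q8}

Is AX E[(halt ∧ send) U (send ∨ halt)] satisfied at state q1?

Sat(halt ∧ send) = {q2, q8}
Sat(send ∨ halt) = {q0, q2, q4, q5, q6, q8}
E[(halt ∧ send) U (send ∨ halt)]: least fixpoint, start Z0 = Sat((send ∨ halt)) = {q0, q2, q4, q5, q6, q8}, add states in Sat(halt ∧ send) with some successor in Z. Already a fixed point.
Sat(E[(halt ∧ send) U (send ∨ halt)]) = {q0, q2, q4, q5, q6, q8}
Sat(AX E[(halt ∧ send) U (send ∨ halt)]) = {s : every successor in {q0, q2, q4, q5, q6, q8}} = {q1, q5, q6, q7}
q1 ∈ Sat(AX E[(halt ∧ send) U (send ∨ halt)]) = {q1, q5, q6, q7}, so the formula holds at q1.

Yes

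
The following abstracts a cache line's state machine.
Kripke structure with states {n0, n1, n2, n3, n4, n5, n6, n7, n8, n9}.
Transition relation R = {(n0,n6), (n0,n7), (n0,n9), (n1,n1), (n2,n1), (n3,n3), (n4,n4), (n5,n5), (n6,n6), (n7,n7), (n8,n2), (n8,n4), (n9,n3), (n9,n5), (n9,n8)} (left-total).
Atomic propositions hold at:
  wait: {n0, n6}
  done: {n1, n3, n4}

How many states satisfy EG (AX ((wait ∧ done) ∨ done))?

4

Sat(wait ∧ done) = ∅
Sat((wait ∧ done) ∨ done) = {n1, n3, n4}
Sat(AX ((wait ∧ done) ∨ done)) = {s : every successor in {n1, n3, n4}} = {n1, n2, n3, n4}
EG (AX ((wait ∧ done) ∨ done)): greatest fixpoint, start Z0 = {n1, n2, n3, n4}, keep only states in Sat with some successor in Z. Already a fixed point.
Sat(EG (AX ((wait ∧ done) ∨ done))) = {n1, n2, n3, n4}
|Sat(EG (AX ((wait ∧ done) ∨ done)))| = |{n1, n2, n3, n4}| = 4.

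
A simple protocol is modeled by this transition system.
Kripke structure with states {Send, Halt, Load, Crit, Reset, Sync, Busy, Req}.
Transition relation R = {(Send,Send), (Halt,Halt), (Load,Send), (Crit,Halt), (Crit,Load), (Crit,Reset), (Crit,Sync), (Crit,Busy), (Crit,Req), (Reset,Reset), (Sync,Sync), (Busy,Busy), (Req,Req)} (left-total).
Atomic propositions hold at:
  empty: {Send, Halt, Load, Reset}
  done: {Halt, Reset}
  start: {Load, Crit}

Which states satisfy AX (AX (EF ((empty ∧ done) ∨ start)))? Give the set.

Sat(empty ∧ done) = {Halt, Reset}
Sat((empty ∧ done) ∨ start) = {Halt, Load, Crit, Reset}
EF ((empty ∧ done) ∨ start): least fixpoint, start Z0 = {Halt, Load, Crit, Reset}, add states with some successor in Z. Already a fixed point.
Sat(EF ((empty ∧ done) ∨ start)) = {Halt, Load, Crit, Reset}
Sat(AX (EF ((empty ∧ done) ∨ start))) = {s : every successor in {Halt, Load, Crit, Reset}} = {Halt, Reset}
Sat(AX (AX (EF ((empty ∧ done) ∨ start)))) = {s : every successor in {Halt, Reset}} = {Halt, Reset}

{Halt, Reset}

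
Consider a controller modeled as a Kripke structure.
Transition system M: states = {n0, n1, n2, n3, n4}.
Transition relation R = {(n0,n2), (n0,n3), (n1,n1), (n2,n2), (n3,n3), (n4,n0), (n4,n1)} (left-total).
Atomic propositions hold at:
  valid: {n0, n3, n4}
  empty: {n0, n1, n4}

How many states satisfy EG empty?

2

EG empty: greatest fixpoint, start Z0 = {n0, n1, n4}, keep only states in Sat with some successor in Z. Z1 = {n1, n4}; fixed.
Sat(EG empty) = {n1, n4}
|Sat(EG empty)| = |{n1, n4}| = 2.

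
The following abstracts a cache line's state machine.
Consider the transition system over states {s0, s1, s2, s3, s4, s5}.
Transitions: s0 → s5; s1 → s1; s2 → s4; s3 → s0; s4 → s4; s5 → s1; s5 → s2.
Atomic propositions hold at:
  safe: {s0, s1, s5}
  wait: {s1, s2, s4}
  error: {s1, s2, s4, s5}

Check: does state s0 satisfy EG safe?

Yes

EG safe: greatest fixpoint, start Z0 = {s0, s1, s5}, keep only states in Sat with some successor in Z. Already a fixed point.
Sat(EG safe) = {s0, s1, s5}
s0 ∈ Sat(EG safe) = {s0, s1, s5}, so the formula holds at s0.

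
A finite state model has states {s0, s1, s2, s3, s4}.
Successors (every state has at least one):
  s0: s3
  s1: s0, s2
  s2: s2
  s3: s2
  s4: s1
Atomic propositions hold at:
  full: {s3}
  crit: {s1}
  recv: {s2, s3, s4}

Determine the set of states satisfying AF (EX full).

Sat(EX full) = {s : some successor in {s3}} = {s0}
AF (EX full): least fixpoint, start Z0 = {s0}, add states with every successor in Z. Already a fixed point.
Sat(AF (EX full)) = {s0}

{s0}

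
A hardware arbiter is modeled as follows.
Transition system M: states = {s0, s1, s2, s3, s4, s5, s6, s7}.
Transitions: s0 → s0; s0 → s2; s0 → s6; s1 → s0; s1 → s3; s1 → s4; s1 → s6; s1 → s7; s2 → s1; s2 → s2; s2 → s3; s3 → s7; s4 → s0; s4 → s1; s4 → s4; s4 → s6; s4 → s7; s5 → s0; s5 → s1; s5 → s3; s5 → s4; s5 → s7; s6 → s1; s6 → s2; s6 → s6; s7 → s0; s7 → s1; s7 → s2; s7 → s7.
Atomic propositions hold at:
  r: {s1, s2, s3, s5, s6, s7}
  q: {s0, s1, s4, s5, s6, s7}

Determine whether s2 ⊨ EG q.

No

EG q: greatest fixpoint, start Z0 = {s0, s1, s4, s5, s6, s7}, keep only states in Sat with some successor in Z. Already a fixed point.
Sat(EG q) = {s0, s1, s4, s5, s6, s7}
s2 ∉ Sat(EG q) = {s0, s1, s4, s5, s6, s7}, so the formula does not hold at s2.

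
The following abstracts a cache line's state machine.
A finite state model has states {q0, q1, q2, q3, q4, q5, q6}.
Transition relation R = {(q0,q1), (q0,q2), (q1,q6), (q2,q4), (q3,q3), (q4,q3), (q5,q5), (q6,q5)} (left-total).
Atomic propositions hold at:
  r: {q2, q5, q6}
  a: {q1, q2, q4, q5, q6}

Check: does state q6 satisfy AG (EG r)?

Yes

EG r: greatest fixpoint, start Z0 = {q2, q5, q6}, keep only states in Sat with some successor in Z. Z1 = {q5, q6}; fixed.
Sat(EG r) = {q5, q6}
AG (EG r): greatest fixpoint, start Z0 = {q5, q6}, keep only states in Sat with every successor in Z. Already a fixed point.
Sat(AG (EG r)) = {q5, q6}
q6 ∈ Sat(AG (EG r)) = {q5, q6}, so the formula holds at q6.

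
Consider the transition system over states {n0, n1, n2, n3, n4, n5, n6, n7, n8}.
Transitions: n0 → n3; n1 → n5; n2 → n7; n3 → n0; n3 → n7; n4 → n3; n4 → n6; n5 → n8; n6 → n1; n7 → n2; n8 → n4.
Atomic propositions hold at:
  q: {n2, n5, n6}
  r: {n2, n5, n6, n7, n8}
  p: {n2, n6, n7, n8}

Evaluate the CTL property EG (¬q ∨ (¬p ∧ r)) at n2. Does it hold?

Sat(¬q) = {n0, n1, n3, n4, n7, n8}
Sat(¬p) = {n0, n1, n3, n4, n5}
Sat(¬p ∧ r) = {n5}
Sat(¬q ∨ (¬p ∧ r)) = {n0, n1, n3, n4, n5, n7, n8}
EG (¬q ∨ (¬p ∧ r)): greatest fixpoint, start Z0 = {n0, n1, n3, n4, n5, n7, n8}, keep only states in Sat with some successor in Z. Z1 = {n0, n1, n3, n4, n5, n8}; fixed.
Sat(EG (¬q ∨ (¬p ∧ r))) = {n0, n1, n3, n4, n5, n8}
n2 ∉ Sat(EG (¬q ∨ (¬p ∧ r))) = {n0, n1, n3, n4, n5, n8}, so the formula does not hold at n2.

No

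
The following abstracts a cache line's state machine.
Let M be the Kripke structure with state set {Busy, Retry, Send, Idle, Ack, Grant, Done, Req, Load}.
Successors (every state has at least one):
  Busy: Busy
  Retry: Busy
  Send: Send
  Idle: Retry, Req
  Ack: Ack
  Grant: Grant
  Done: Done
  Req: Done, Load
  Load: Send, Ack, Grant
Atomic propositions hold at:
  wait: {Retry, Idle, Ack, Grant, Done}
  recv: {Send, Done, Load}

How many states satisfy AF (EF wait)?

EF wait: least fixpoint, start Z0 = {Retry, Idle, Ack, Grant, Done}, add states with some successor in Z. Z1 = {Retry, Idle, Ack, Grant, Done, Req, Load}; fixed.
Sat(EF wait) = {Retry, Idle, Ack, Grant, Done, Req, Load}
AF (EF wait): least fixpoint, start Z0 = {Retry, Idle, Ack, Grant, Done, Req, Load}, add states with every successor in Z. Already a fixed point.
Sat(AF (EF wait)) = {Retry, Idle, Ack, Grant, Done, Req, Load}
|Sat(AF (EF wait))| = |{Retry, Idle, Ack, Grant, Done, Req, Load}| = 7.

7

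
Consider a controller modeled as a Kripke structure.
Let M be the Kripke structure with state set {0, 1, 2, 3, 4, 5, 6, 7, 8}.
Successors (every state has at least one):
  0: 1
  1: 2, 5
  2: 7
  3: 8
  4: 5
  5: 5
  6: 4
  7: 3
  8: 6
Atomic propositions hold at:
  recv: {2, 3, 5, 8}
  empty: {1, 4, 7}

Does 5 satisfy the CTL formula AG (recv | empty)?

Yes

Sat(recv | empty) = {1, 2, 3, 4, 5, 7, 8}
AG (recv | empty): greatest fixpoint, start Z0 = {1, 2, 3, 4, 5, 7, 8}, keep only states in Sat with every successor in Z. Z1 = {1, 2, 3, 4, 5, 7}; Z2 = {1, 2, 4, 5, 7}; Z3 = {1, 2, 4, 5}; Z4 = {1, 4, 5}; Z5 = {4, 5}; fixed.
Sat(AG (recv | empty)) = {4, 5}
5 ∈ Sat(AG (recv | empty)) = {4, 5}, so the formula holds at 5.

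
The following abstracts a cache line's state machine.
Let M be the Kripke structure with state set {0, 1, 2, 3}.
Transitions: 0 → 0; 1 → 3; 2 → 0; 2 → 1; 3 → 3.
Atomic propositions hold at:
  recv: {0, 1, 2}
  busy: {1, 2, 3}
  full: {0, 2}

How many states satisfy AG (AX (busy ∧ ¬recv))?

Sat(¬recv) = {3}
Sat(busy ∧ ¬recv) = {3}
Sat(AX (busy ∧ ¬recv)) = {s : every successor in {3}} = {1, 3}
AG (AX (busy ∧ ¬recv)): greatest fixpoint, start Z0 = {1, 3}, keep only states in Sat with every successor in Z. Already a fixed point.
Sat(AG (AX (busy ∧ ¬recv))) = {1, 3}
|Sat(AG (AX (busy ∧ ¬recv)))| = |{1, 3}| = 2.

2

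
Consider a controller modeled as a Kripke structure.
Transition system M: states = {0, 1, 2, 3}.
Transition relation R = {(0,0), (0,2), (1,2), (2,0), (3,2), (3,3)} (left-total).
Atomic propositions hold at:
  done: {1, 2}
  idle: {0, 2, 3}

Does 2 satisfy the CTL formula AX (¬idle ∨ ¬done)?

Yes

Sat(¬idle) = {1}
Sat(¬done) = {0, 3}
Sat(¬idle ∨ ¬done) = {0, 1, 3}
Sat(AX (¬idle ∨ ¬done)) = {s : every successor in {0, 1, 3}} = {2}
2 ∈ Sat(AX (¬idle ∨ ¬done)) = {2}, so the formula holds at 2.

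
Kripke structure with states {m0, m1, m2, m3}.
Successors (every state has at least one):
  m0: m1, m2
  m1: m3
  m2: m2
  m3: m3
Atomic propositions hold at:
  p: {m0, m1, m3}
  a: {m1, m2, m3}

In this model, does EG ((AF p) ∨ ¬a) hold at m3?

AF p: least fixpoint, start Z0 = {m0, m1, m3}, add states with every successor in Z. Already a fixed point.
Sat(AF p) = {m0, m1, m3}
Sat(¬a) = {m0}
Sat((AF p) ∨ ¬a) = {m0, m1, m3}
EG ((AF p) ∨ ¬a): greatest fixpoint, start Z0 = {m0, m1, m3}, keep only states in Sat with some successor in Z. Already a fixed point.
Sat(EG ((AF p) ∨ ¬a)) = {m0, m1, m3}
m3 ∈ Sat(EG ((AF p) ∨ ¬a)) = {m0, m1, m3}, so the formula holds at m3.

Yes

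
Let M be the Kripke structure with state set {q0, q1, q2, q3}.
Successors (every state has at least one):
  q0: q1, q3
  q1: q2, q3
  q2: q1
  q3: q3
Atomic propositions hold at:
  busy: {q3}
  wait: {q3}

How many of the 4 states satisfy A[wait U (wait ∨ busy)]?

Sat(wait ∨ busy) = {q3}
A[wait U (wait ∨ busy)]: least fixpoint, start Z0 = Sat((wait ∨ busy)) = {q3}, add states in Sat(wait) with every successor in Z. Already a fixed point.
Sat(A[wait U (wait ∨ busy)]) = {q3}
|Sat(A[wait U (wait ∨ busy)])| = |{q3}| = 1.

1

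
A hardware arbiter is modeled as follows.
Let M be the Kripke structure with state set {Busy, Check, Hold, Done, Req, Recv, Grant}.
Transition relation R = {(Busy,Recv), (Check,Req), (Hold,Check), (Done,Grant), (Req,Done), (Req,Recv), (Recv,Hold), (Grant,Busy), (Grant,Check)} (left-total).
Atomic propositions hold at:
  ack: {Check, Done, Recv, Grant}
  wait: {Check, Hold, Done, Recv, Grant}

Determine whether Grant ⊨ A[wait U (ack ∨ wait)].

Yes

Sat(ack ∨ wait) = {Check, Hold, Done, Recv, Grant}
A[wait U (ack ∨ wait)]: least fixpoint, start Z0 = Sat((ack ∨ wait)) = {Check, Hold, Done, Recv, Grant}, add states in Sat(wait) with every successor in Z. Already a fixed point.
Sat(A[wait U (ack ∨ wait)]) = {Check, Hold, Done, Recv, Grant}
Grant ∈ Sat(A[wait U (ack ∨ wait)]) = {Check, Hold, Done, Recv, Grant}, so the formula holds at Grant.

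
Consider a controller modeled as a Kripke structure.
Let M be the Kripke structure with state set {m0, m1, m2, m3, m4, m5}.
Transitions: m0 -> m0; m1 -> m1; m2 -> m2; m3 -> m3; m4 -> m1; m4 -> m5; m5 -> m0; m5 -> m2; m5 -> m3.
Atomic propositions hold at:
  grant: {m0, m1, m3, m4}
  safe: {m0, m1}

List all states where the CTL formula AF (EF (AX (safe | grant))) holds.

{m0, m1, m3, m4, m5}

Sat(safe | grant) = {m0, m1, m3, m4}
Sat(AX (safe | grant)) = {s : every successor in {m0, m1, m3, m4}} = {m0, m1, m3}
EF (AX (safe | grant)): least fixpoint, start Z0 = {m0, m1, m3}, add states with some successor in Z. Z1 = {m0, m1, m3, m4, m5}; fixed.
Sat(EF (AX (safe | grant))) = {m0, m1, m3, m4, m5}
AF (EF (AX (safe | grant))): least fixpoint, start Z0 = {m0, m1, m3, m4, m5}, add states with every successor in Z. Already a fixed point.
Sat(AF (EF (AX (safe | grant)))) = {m0, m1, m3, m4, m5}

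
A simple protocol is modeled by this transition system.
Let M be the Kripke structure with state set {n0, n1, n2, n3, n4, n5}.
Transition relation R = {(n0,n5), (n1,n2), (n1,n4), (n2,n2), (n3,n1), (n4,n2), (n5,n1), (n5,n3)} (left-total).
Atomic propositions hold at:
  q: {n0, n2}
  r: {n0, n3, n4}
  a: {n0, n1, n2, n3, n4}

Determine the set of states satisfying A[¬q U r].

{n0, n3, n4}

Sat(¬q) = {n1, n3, n4, n5}
A[¬q U r]: least fixpoint, start Z0 = Sat(r) = {n0, n3, n4}, add states in Sat(¬q) with every successor in Z. Already a fixed point.
Sat(A[¬q U r]) = {n0, n3, n4}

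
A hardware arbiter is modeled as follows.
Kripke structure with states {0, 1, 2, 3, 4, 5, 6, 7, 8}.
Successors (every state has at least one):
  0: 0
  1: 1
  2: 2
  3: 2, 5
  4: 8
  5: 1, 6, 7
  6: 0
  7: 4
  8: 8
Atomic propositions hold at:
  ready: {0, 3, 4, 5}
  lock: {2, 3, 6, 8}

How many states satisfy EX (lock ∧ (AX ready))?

1

Sat(AX ready) = {s : every successor in {0, 3, 4, 5}} = {0, 6, 7}
Sat(lock ∧ (AX ready)) = {6}
Sat(EX (lock ∧ (AX ready))) = {s : some successor in {6}} = {5}
|Sat(EX (lock ∧ (AX ready)))| = |{5}| = 1.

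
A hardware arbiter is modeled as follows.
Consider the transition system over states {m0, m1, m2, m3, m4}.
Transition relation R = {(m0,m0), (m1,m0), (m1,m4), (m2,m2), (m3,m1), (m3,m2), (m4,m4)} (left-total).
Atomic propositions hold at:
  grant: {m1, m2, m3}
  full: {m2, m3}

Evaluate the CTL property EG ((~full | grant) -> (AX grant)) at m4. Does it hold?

Sat(~full) = {m0, m1, m4}
Sat(~full | grant) = {m0, m1, m2, m3, m4}
Sat(AX grant) = {s : every successor in {m1, m2, m3}} = {m2, m3}
Sat((~full | grant) -> (AX grant)) = {m2, m3}
EG ((~full | grant) -> (AX grant)): greatest fixpoint, start Z0 = {m2, m3}, keep only states in Sat with some successor in Z. Already a fixed point.
Sat(EG ((~full | grant) -> (AX grant))) = {m2, m3}
m4 ∉ Sat(EG ((~full | grant) -> (AX grant))) = {m2, m3}, so the formula does not hold at m4.

No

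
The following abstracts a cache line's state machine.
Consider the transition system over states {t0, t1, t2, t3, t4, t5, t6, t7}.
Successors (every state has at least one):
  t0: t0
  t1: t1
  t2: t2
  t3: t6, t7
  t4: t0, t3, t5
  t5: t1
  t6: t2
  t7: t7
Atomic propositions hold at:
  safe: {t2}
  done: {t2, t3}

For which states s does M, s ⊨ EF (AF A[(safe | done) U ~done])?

{t0, t1, t3, t4, t5, t6, t7}

Sat(safe | done) = {t2, t3}
Sat(~done) = {t0, t1, t4, t5, t6, t7}
A[(safe | done) U ~done]: least fixpoint, start Z0 = Sat(~done) = {t0, t1, t4, t5, t6, t7}, add states in Sat(safe | done) with every successor in Z. Z1 = {t0, t1, t3, t4, t5, t6, t7}; fixed.
Sat(A[(safe | done) U ~done]) = {t0, t1, t3, t4, t5, t6, t7}
AF A[(safe | done) U ~done]: least fixpoint, start Z0 = {t0, t1, t3, t4, t5, t6, t7}, add states with every successor in Z. Already a fixed point.
Sat(AF A[(safe | done) U ~done]) = {t0, t1, t3, t4, t5, t6, t7}
EF (AF A[(safe | done) U ~done]): least fixpoint, start Z0 = {t0, t1, t3, t4, t5, t6, t7}, add states with some successor in Z. Already a fixed point.
Sat(EF (AF A[(safe | done) U ~done])) = {t0, t1, t3, t4, t5, t6, t7}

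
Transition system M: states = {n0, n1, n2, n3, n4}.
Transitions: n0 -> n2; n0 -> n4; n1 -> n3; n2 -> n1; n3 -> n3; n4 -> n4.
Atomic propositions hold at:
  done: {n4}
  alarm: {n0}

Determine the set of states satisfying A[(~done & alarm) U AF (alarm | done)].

Sat(~done) = {n0, n1, n2, n3}
Sat(~done & alarm) = {n0}
Sat(alarm | done) = {n0, n4}
AF (alarm | done): least fixpoint, start Z0 = {n0, n4}, add states with every successor in Z. Already a fixed point.
Sat(AF (alarm | done)) = {n0, n4}
A[(~done & alarm) U AF (alarm | done)]: least fixpoint, start Z0 = Sat(AF (alarm | done)) = {n0, n4}, add states in Sat(~done & alarm) with every successor in Z. Already a fixed point.
Sat(A[(~done & alarm) U AF (alarm | done)]) = {n0, n4}

{n0, n4}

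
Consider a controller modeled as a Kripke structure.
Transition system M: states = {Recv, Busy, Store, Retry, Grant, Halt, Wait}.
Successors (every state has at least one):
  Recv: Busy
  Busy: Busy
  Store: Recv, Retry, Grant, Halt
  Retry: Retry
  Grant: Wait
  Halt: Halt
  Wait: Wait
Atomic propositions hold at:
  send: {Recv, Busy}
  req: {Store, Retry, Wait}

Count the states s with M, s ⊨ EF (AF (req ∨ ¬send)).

Sat(¬send) = {Store, Retry, Grant, Halt, Wait}
Sat(req ∨ ¬send) = {Store, Retry, Grant, Halt, Wait}
AF (req ∨ ¬send): least fixpoint, start Z0 = {Store, Retry, Grant, Halt, Wait}, add states with every successor in Z. Already a fixed point.
Sat(AF (req ∨ ¬send)) = {Store, Retry, Grant, Halt, Wait}
EF (AF (req ∨ ¬send)): least fixpoint, start Z0 = {Store, Retry, Grant, Halt, Wait}, add states with some successor in Z. Already a fixed point.
Sat(EF (AF (req ∨ ¬send))) = {Store, Retry, Grant, Halt, Wait}
|Sat(EF (AF (req ∨ ¬send)))| = |{Store, Retry, Grant, Halt, Wait}| = 5.

5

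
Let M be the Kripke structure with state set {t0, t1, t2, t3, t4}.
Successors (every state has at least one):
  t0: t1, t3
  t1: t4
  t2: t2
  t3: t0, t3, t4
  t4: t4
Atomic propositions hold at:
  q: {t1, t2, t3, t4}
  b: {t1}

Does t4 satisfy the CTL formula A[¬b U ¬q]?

Sat(¬b) = {t0, t2, t3, t4}
Sat(¬q) = {t0}
A[¬b U ¬q]: least fixpoint, start Z0 = Sat(¬q) = {t0}, add states in Sat(¬b) with every successor in Z. Already a fixed point.
Sat(A[¬b U ¬q]) = {t0}
t4 ∉ Sat(A[¬b U ¬q]) = {t0}, so the formula does not hold at t4.

No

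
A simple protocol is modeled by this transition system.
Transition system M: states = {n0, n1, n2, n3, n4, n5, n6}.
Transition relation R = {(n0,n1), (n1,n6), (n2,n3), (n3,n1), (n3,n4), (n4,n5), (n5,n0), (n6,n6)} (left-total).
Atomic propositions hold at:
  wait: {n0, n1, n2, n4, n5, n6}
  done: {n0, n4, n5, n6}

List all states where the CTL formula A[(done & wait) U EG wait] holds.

Sat(done & wait) = {n0, n4, n5, n6}
EG wait: greatest fixpoint, start Z0 = {n0, n1, n2, n4, n5, n6}, keep only states in Sat with some successor in Z. Z1 = {n0, n1, n4, n5, n6}; fixed.
Sat(EG wait) = {n0, n1, n4, n5, n6}
A[(done & wait) U EG wait]: least fixpoint, start Z0 = Sat(EG wait) = {n0, n1, n4, n5, n6}, add states in Sat(done & wait) with every successor in Z. Already a fixed point.
Sat(A[(done & wait) U EG wait]) = {n0, n1, n4, n5, n6}

{n0, n1, n4, n5, n6}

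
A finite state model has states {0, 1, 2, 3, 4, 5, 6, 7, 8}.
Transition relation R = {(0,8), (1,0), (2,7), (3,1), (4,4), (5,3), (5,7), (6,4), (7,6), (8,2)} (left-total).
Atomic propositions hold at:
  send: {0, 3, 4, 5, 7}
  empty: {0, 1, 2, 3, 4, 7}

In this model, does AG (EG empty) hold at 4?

EG empty: greatest fixpoint, start Z0 = {0, 1, 2, 3, 4, 7}, keep only states in Sat with some successor in Z. Z1 = {1, 2, 3, 4}; Z2 = {3, 4}; Z3 = {4}; fixed.
Sat(EG empty) = {4}
AG (EG empty): greatest fixpoint, start Z0 = {4}, keep only states in Sat with every successor in Z. Already a fixed point.
Sat(AG (EG empty)) = {4}
4 ∈ Sat(AG (EG empty)) = {4}, so the formula holds at 4.

Yes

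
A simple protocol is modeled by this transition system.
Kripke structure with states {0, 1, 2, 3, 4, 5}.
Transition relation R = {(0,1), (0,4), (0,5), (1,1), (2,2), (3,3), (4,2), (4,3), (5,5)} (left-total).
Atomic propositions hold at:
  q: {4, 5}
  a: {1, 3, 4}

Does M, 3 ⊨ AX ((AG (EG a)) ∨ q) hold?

Yes

EG a: greatest fixpoint, start Z0 = {1, 3, 4}, keep only states in Sat with some successor in Z. Already a fixed point.
Sat(EG a) = {1, 3, 4}
AG (EG a): greatest fixpoint, start Z0 = {1, 3, 4}, keep only states in Sat with every successor in Z. Z1 = {1, 3}; fixed.
Sat(AG (EG a)) = {1, 3}
Sat((AG (EG a)) ∨ q) = {1, 3, 4, 5}
Sat(AX ((AG (EG a)) ∨ q)) = {s : every successor in {1, 3, 4, 5}} = {0, 1, 3, 5}
3 ∈ Sat(AX ((AG (EG a)) ∨ q)) = {0, 1, 3, 5}, so the formula holds at 3.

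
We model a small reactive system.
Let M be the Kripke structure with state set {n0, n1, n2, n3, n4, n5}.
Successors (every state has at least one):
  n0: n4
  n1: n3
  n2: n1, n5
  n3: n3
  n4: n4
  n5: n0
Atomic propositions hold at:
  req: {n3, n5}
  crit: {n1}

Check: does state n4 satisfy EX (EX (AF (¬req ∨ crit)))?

Sat(¬req) = {n0, n1, n2, n4}
Sat(¬req ∨ crit) = {n0, n1, n2, n4}
AF (¬req ∨ crit): least fixpoint, start Z0 = {n0, n1, n2, n4}, add states with every successor in Z. Z1 = {n0, n1, n2, n4, n5}; fixed.
Sat(AF (¬req ∨ crit)) = {n0, n1, n2, n4, n5}
Sat(EX (AF (¬req ∨ crit))) = {s : some successor in {n0, n1, n2, n4, n5}} = {n0, n2, n4, n5}
Sat(EX (EX (AF (¬req ∨ crit)))) = {s : some successor in {n0, n2, n4, n5}} = {n0, n2, n4, n5}
n4 ∈ Sat(EX (EX (AF (¬req ∨ crit)))) = {n0, n2, n4, n5}, so the formula holds at n4.

Yes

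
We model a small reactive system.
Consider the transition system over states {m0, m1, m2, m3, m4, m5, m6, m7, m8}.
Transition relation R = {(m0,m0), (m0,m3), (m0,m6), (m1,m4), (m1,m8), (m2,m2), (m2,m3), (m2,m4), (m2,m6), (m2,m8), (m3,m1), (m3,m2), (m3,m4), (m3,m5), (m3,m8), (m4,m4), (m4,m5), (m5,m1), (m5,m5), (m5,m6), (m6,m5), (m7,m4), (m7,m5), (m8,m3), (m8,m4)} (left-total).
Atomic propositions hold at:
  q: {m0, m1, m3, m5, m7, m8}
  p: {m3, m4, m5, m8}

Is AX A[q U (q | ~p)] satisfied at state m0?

Yes

Sat(~p) = {m0, m1, m2, m6, m7}
Sat(q | ~p) = {m0, m1, m2, m3, m5, m6, m7, m8}
A[q U (q | ~p)]: least fixpoint, start Z0 = Sat((q | ~p)) = {m0, m1, m2, m3, m5, m6, m7, m8}, add states in Sat(q) with every successor in Z. Already a fixed point.
Sat(A[q U (q | ~p)]) = {m0, m1, m2, m3, m5, m6, m7, m8}
Sat(AX A[q U (q | ~p)]) = {s : every successor in {m0, m1, m2, m3, m5, m6, m7, m8}} = {m0, m5, m6}
m0 ∈ Sat(AX A[q U (q | ~p)]) = {m0, m5, m6}, so the formula holds at m0.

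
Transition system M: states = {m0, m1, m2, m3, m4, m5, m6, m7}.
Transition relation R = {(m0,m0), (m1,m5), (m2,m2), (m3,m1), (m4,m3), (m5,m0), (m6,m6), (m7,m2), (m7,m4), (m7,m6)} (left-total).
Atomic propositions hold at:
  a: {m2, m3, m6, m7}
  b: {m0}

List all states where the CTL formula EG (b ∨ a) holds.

{m0, m2, m6, m7}

Sat(b ∨ a) = {m0, m2, m3, m6, m7}
EG (b ∨ a): greatest fixpoint, start Z0 = {m0, m2, m3, m6, m7}, keep only states in Sat with some successor in Z. Z1 = {m0, m2, m6, m7}; fixed.
Sat(EG (b ∨ a)) = {m0, m2, m6, m7}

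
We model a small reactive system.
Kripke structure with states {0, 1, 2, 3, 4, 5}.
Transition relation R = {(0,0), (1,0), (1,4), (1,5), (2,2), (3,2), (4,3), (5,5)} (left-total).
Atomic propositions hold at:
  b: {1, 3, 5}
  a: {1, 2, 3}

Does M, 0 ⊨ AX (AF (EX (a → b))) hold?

Sat(a → b) = {0, 1, 3, 4, 5}
Sat(EX (a → b)) = {s : some successor in {0, 1, 3, 4, 5}} = {0, 1, 4, 5}
AF (EX (a → b)): least fixpoint, start Z0 = {0, 1, 4, 5}, add states with every successor in Z. Already a fixed point.
Sat(AF (EX (a → b))) = {0, 1, 4, 5}
Sat(AX (AF (EX (a → b)))) = {s : every successor in {0, 1, 4, 5}} = {0, 1, 5}
0 ∈ Sat(AX (AF (EX (a → b)))) = {0, 1, 5}, so the formula holds at 0.

Yes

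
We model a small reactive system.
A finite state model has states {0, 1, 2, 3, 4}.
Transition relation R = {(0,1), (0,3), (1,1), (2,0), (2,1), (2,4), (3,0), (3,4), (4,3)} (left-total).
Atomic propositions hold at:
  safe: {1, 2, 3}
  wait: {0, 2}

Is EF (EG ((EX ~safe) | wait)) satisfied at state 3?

Yes

Sat(~safe) = {0, 4}
Sat(EX ~safe) = {s : some successor in {0, 4}} = {2, 3}
Sat((EX ~safe) | wait) = {0, 2, 3}
EG ((EX ~safe) | wait): greatest fixpoint, start Z0 = {0, 2, 3}, keep only states in Sat with some successor in Z. Already a fixed point.
Sat(EG ((EX ~safe) | wait)) = {0, 2, 3}
EF (EG ((EX ~safe) | wait)): least fixpoint, start Z0 = {0, 2, 3}, add states with some successor in Z. Z1 = {0, 2, 3, 4}; fixed.
Sat(EF (EG ((EX ~safe) | wait))) = {0, 2, 3, 4}
3 ∈ Sat(EF (EG ((EX ~safe) | wait))) = {0, 2, 3, 4}, so the formula holds at 3.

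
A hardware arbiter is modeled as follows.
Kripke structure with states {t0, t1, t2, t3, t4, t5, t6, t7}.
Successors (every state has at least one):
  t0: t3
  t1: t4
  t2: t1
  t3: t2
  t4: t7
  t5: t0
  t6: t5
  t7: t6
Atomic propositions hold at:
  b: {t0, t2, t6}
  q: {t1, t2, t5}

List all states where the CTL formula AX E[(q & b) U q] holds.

Sat(q & b) = {t2}
E[(q & b) U q]: least fixpoint, start Z0 = Sat(q) = {t1, t2, t5}, add states in Sat(q & b) with some successor in Z. Already a fixed point.
Sat(E[(q & b) U q]) = {t1, t2, t5}
Sat(AX E[(q & b) U q]) = {s : every successor in {t1, t2, t5}} = {t2, t3, t6}

{t2, t3, t6}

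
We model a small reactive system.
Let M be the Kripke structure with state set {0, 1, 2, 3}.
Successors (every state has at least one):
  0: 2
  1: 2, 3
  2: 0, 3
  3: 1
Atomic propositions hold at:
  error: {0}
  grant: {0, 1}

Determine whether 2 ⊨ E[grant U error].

No

E[grant U error]: least fixpoint, start Z0 = Sat(error) = {0}, add states in Sat(grant) with some successor in Z. Already a fixed point.
Sat(E[grant U error]) = {0}
2 ∉ Sat(E[grant U error]) = {0}, so the formula does not hold at 2.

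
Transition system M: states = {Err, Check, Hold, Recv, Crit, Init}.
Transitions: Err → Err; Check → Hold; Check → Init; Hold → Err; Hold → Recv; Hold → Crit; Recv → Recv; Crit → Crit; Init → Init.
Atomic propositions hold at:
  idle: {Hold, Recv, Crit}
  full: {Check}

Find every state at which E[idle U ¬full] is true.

Sat(¬full) = {Err, Hold, Recv, Crit, Init}
E[idle U ¬full]: least fixpoint, start Z0 = Sat(¬full) = {Err, Hold, Recv, Crit, Init}, add states in Sat(idle) with some successor in Z. Already a fixed point.
Sat(E[idle U ¬full]) = {Err, Hold, Recv, Crit, Init}

{Err, Hold, Recv, Crit, Init}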